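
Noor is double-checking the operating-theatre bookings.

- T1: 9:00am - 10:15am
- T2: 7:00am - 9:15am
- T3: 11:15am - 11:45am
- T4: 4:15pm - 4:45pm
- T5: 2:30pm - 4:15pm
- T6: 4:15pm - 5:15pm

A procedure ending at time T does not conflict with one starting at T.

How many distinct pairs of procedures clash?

Check each pair: they overlap iff neither finishes before the other starts.
Sorted by start: T2, T1, T3, T5, T4, T6.
T1 starts before T2 ends → T2 and T1 overlap.
T3 starts after T2 ends — done with T2.
T3 starts after T1 ends — done with T1.
T5 starts after T3 ends — done with T3.
T4 starts exactly when T5 ends (back-to-back, no overlap) — done with T5.
T6 starts before T4 ends → T4 and T6 overlap.
Overlapping pairs: T1 & T2, T4 & T6 — 2 in total.

2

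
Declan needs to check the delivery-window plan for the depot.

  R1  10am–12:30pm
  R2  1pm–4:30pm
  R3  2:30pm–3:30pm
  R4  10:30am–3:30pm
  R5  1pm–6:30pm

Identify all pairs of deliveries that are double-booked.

R1 & R4, R2 & R3, R2 & R4, R2 & R5, R3 & R4, R3 & R5, R4 & R5

Check each pair: they overlap iff neither finishes before the other starts.
Sorted by start: R1, R4, R2, R5, R3.
R4 starts before R1 ends → R1 and R4 overlap.
R2 starts after R1 ends, so R1 has no further overlaps.
R2 starts before R4 ends → R4 and R2 overlap.
R5 starts before R4 ends → R4 and R5 overlap.
R3 starts before R4 ends → R4 and R3 overlap.
R5 starts before R2 ends → R2 and R5 overlap.
R3 starts before R2 ends → R2 and R3 overlap.
R3 starts before R5 ends → R5 and R3 overlap.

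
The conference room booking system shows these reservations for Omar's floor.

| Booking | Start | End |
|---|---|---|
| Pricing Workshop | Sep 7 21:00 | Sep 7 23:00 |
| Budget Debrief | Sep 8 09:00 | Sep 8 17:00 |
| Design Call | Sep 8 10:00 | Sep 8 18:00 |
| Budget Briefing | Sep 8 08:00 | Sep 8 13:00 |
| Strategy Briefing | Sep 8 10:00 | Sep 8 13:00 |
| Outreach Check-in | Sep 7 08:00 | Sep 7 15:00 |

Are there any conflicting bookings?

Yes

Sorted by start: Outreach Check-in, Pricing Workshop, Budget Briefing, Budget Debrief, Strategy Briefing, Design Call.
Pricing Workshop starts after Outreach Check-in ends — done with Outreach Check-in.
Budget Briefing starts after Pricing Workshop ends — done with Pricing Workshop.
Budget Debrief starts before Budget Briefing ends → Budget Briefing and Budget Debrief overlap.
That's a conflict, so the schedule is not conflict-free.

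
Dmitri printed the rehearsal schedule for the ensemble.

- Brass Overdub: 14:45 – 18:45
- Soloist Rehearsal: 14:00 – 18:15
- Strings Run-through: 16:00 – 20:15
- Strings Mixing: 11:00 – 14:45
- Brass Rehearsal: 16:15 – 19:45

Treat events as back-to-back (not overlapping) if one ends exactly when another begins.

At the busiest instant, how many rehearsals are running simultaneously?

Sort all start/end points and keep a running count:
11:00 start Strings Mixing → 1
14:00 start Soloist Rehearsal → 2
14:45 end Strings Mixing → 1
14:45 start Brass Overdub → 2
16:00 start Strings Run-through → 3
16:15 start Brass Rehearsal → 4
18:15 end Soloist Rehearsal → 3
18:45 end Brass Overdub → 2
19:45 end Brass Rehearsal → 1
20:15 end Strings Run-through → 0
Peak is 4, at 16:15 (Brass Overdub, Brass Rehearsal, Soloist Rehearsal, Strings Run-through).

4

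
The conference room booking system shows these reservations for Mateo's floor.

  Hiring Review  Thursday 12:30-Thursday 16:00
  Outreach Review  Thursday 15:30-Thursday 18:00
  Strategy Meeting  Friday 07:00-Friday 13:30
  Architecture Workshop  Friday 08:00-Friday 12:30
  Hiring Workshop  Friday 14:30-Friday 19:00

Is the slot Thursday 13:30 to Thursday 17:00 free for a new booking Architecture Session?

Hiring Review: starts Thursday 12:30 before Architecture Session ends Thursday 17:00, and ends Thursday 16:00 after Architecture Session starts Thursday 13:30 → overlap.
Outreach Review: starts Thursday 15:30 before Architecture Session ends Thursday 17:00, and ends Thursday 18:00 after Architecture Session starts Thursday 13:30 → overlap.
Strategy Meeting: starts Friday 07:00 at or after Architecture Session ends Thursday 17:00 → clear.
Architecture Workshop: starts Friday 08:00 at or after Architecture Session ends Thursday 17:00 → clear.
Hiring Workshop: starts Friday 14:30 at or after Architecture Session ends Thursday 17:00 → clear.
Architecture Session overlaps Hiring Review, Outreach Review.

No — it overlaps Hiring Review, Outreach Review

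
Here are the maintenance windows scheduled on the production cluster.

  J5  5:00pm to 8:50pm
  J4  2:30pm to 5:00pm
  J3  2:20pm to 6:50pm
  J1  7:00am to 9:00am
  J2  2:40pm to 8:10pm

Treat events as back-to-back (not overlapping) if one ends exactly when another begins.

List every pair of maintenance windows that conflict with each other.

J2 & J3, J2 & J4, J2 & J5, J3 & J4, J3 & J5

Check each pair: they overlap iff neither finishes before the other starts.
Sorted by start: J1, J3, J4, J2, J5.
J3 starts after J1 ends — done with J1.
J4 starts before J3 ends → J3 and J4 overlap.
J2 starts before J3 ends → J3 and J2 overlap.
J5 starts before J3 ends → J3 and J5 overlap.
J2 starts before J4 ends → J4 and J2 overlap.
J5 starts exactly when J4 ends (back-to-back, no overlap).
J5 starts before J2 ends → J2 and J5 overlap.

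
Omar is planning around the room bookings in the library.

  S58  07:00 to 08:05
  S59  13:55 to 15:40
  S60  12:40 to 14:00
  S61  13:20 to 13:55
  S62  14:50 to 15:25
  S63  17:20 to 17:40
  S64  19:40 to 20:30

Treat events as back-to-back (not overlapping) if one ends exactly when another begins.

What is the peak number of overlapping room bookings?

Sweep the timeline, counting +1 at each start and −1 at each end (ends before starts at a tie):
07:00 start S58 → 1
08:05 end S58 → 0
12:40 start S60 → 1
13:20 start S61 → 2
13:55 end S61 → 1
13:55 start S59 → 2
14:00 end S60 → 1
14:50 start S62 → 2
15:25 end S62 → 1
15:40 end S59 → 0
17:20 start S63 → 1
17:40 end S63 → 0
19:40 start S64 → 1
20:30 end S64 → 0
Peak is 2, at 13:20 (S60, S61).

2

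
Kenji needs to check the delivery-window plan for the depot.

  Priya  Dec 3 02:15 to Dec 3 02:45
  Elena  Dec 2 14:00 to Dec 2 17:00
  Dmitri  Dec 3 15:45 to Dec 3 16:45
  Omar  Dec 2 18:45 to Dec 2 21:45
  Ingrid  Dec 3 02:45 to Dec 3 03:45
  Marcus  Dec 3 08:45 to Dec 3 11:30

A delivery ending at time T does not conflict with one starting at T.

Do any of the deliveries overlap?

Sorted by start: Elena, Omar, Priya, Ingrid, Marcus, Dmitri.
Omar starts after Elena ends, so nothing later overlaps Elena either.
Priya starts after Omar ends, so nothing later overlaps Omar either.
Ingrid starts exactly when Priya ends (back-to-back, no overlap), so nothing later overlaps Priya either.
Marcus starts after Ingrid ends, so nothing later overlaps Ingrid either.
Dmitri starts after Marcus ends.
Every pair is clear; the schedule has no overlaps.

No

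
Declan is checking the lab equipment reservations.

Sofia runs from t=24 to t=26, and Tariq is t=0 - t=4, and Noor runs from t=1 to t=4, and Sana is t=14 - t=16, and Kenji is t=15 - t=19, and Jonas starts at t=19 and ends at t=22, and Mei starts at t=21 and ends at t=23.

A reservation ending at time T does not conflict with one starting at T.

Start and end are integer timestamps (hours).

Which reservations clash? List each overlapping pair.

Sorted by start: Tariq, Noor, Sana, Kenji, Jonas, Mei, Sofia.
Noor starts before Tariq ends → Tariq and Noor overlap.
Sana starts after Tariq ends, so nothing later overlaps Tariq either.
Sana starts after Noor ends, so nothing later overlaps Noor either.
Kenji starts before Sana ends → Sana and Kenji overlap.
Jonas starts after Sana ends, so nothing later overlaps Sana either.
Jonas starts exactly when Kenji ends (back-to-back, no overlap), so nothing later overlaps Kenji either.
Mei starts before Jonas ends → Jonas and Mei overlap.
Sofia starts after Jonas ends.
Sofia starts after Mei ends.

Jonas & Mei, Kenji & Sana, Noor & Tariq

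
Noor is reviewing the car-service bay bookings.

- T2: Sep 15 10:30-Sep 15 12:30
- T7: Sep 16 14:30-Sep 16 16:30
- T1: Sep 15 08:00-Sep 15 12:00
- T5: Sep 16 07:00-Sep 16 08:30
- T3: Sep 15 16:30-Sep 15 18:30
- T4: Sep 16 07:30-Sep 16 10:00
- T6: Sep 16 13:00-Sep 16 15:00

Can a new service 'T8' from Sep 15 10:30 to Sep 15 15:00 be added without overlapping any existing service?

T1: starts Sep 15 08:00 before T8 ends Sep 15 15:00, and ends Sep 15 12:00 after T8 starts Sep 15 10:30 → overlap.
T2: starts Sep 15 10:30 before T8 ends Sep 15 15:00, and ends Sep 15 12:30 after T8 starts Sep 15 10:30 → overlap.
T3: starts Sep 15 16:30 at or after T8 ends Sep 15 15:00 → clear.
T5: starts Sep 16 07:00 at or after T8 ends Sep 15 15:00 → clear.
T4: starts Sep 16 07:30 at or after T8 ends Sep 15 15:00 → clear.
T6: starts Sep 16 13:00 at or after T8 ends Sep 15 15:00 → clear.
T7: starts Sep 16 14:30 at or after T8 ends Sep 15 15:00 → clear.
T8 overlaps T1, T2.

No — it overlaps T1, T2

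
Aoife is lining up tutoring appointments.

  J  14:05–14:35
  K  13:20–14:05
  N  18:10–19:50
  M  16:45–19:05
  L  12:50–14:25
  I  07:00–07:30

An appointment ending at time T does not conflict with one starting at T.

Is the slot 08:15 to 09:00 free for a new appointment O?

Yes — the slot is free

I: ends 07:30 at or before O starts 08:15 → clear.
L: starts 12:50 at or after O ends 09:00 → clear.
K: starts 13:20 at or after O ends 09:00 → clear.
J: starts 14:05 at or after O ends 09:00 → clear.
M: starts 16:45 at or after O ends 09:00 → clear.
N: starts 18:10 at or after O ends 09:00 → clear.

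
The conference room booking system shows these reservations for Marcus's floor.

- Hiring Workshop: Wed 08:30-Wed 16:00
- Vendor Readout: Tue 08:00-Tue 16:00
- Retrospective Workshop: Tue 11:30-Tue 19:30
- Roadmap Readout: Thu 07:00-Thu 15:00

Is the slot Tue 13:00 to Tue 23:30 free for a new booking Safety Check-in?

Vendor Readout: starts Tue 08:00 before Safety Check-in ends Tue 23:30, and ends Tue 16:00 after Safety Check-in starts Tue 13:00 → overlap.
Retrospective Workshop: starts Tue 11:30 before Safety Check-in ends Tue 23:30, and ends Tue 19:30 after Safety Check-in starts Tue 13:00 → overlap.
Hiring Workshop: starts Wed 08:30 at or after Safety Check-in ends Tue 23:30 → clear.
Roadmap Readout: starts Thu 07:00 at or after Safety Check-in ends Tue 23:30 → clear.
Safety Check-in overlaps Vendor Readout, Retrospective Workshop.

No — it overlaps Retrospective Workshop, Vendor Readout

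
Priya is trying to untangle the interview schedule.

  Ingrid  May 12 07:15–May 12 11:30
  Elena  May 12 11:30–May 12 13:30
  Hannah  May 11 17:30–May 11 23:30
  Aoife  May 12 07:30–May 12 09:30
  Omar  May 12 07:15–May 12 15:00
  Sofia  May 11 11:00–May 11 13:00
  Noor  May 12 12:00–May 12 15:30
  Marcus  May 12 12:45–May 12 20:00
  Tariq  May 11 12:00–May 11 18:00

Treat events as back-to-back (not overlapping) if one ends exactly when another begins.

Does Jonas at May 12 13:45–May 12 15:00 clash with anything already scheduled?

Yes — it overlaps Marcus, Noor, Omar

Sofia: ends May 11 13:00 at or before Jonas starts May 12 13:45 → clear.
Tariq: ends May 11 18:00 at or before Jonas starts May 12 13:45 → clear.
Hannah: ends May 11 23:30 at or before Jonas starts May 12 13:45 → clear.
Ingrid: ends May 12 11:30 at or before Jonas starts May 12 13:45 → clear.
Omar: starts May 12 07:15 before Jonas ends May 12 15:00, and ends May 12 15:00 after Jonas starts May 12 13:45 → overlap.
Aoife: ends May 12 09:30 at or before Jonas starts May 12 13:45 → clear.
Elena: ends May 12 13:30 at or before Jonas starts May 12 13:45 → clear.
Noor: starts May 12 12:00 before Jonas ends May 12 15:00, and ends May 12 15:30 after Jonas starts May 12 13:45 → overlap.
Marcus: starts May 12 12:45 before Jonas ends May 12 15:00, and ends May 12 20:00 after Jonas starts May 12 13:45 → overlap.
Jonas overlaps Omar, Noor, Marcus.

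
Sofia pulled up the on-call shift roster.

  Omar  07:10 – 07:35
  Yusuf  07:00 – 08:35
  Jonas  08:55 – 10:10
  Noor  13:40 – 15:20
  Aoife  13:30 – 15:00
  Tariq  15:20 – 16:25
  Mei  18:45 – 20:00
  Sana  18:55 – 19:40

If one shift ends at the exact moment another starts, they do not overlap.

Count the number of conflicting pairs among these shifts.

Two intervals overlap when each starts before the other ends.
Sorted by start: Yusuf, Omar, Jonas, Aoife, Noor, Tariq, Mei, Sana.
Omar starts before Yusuf ends → Yusuf and Omar overlap.
Jonas starts after Yusuf ends — done with Yusuf.
Jonas starts after Omar ends — done with Omar.
Aoife starts after Jonas ends — done with Jonas.
Noor starts before Aoife ends → Aoife and Noor overlap.
Tariq starts after Aoife ends — done with Aoife.
Tariq starts exactly when Noor ends (back-to-back, no overlap) — done with Noor.
Mei starts after Tariq ends — done with Tariq.
Sana starts before Mei ends → Mei and Sana overlap.
Overlapping pairs: Aoife & Noor, Mei & Sana, Omar & Yusuf — 3 in total.

3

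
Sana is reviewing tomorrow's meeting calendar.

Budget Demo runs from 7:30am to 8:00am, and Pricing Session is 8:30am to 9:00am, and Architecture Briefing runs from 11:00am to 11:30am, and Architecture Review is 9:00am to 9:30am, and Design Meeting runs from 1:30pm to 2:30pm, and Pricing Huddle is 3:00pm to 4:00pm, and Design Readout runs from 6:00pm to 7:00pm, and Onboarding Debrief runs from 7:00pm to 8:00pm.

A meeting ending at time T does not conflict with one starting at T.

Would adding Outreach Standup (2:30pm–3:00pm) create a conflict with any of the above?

No — it doesn't clash with anything

Budget Demo: ends 8:00am at or before Outreach Standup starts 2:30pm → clear.
Pricing Session: ends 9:00am at or before Outreach Standup starts 2:30pm → clear.
Architecture Review: ends 9:30am at or before Outreach Standup starts 2:30pm → clear.
Architecture Briefing: ends 11:30am at or before Outreach Standup starts 2:30pm → clear.
Design Meeting: ends 2:30pm at or before Outreach Standup starts 2:30pm → clear.
Pricing Huddle: starts 3:00pm at or after Outreach Standup ends 3:00pm → clear.
Design Readout: starts 6:00pm at or after Outreach Standup ends 3:00pm → clear.
Onboarding Debrief: starts 7:00pm at or after Outreach Standup ends 3:00pm → clear.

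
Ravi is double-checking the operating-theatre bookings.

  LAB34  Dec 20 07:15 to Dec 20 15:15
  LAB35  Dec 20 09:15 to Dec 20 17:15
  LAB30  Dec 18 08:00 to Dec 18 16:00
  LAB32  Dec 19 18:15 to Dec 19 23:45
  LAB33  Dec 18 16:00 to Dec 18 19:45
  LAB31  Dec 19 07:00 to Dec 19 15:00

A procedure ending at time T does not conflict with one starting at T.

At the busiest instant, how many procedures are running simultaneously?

2

Sort all start/end points and keep a running count:
Dec 18 08:00 start LAB30 → 1
Dec 18 16:00 end LAB30 → 0
Dec 18 16:00 start LAB33 → 1
Dec 18 19:45 end LAB33 → 0
Dec 19 07:00 start LAB31 → 1
Dec 19 15:00 end LAB31 → 0
Dec 19 18:15 start LAB32 → 1
Dec 19 23:45 end LAB32 → 0
Dec 20 07:15 start LAB34 → 1
Dec 20 09:15 start LAB35 → 2
Dec 20 15:15 end LAB34 → 1
Dec 20 17:15 end LAB35 → 0
Peak is 2, at Dec 20 09:15 (LAB34, LAB35).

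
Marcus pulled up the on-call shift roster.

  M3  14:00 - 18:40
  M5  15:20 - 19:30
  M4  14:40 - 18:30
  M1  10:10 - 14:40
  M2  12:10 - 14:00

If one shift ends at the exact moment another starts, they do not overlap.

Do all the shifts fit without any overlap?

Two intervals overlap when each starts before the other ends.
Sorted by start: M1, M2, M3, M4, M5.
M2 starts before M1 ends → M1 and M2 overlap.
That's a conflict, so the schedule is not conflict-free.

No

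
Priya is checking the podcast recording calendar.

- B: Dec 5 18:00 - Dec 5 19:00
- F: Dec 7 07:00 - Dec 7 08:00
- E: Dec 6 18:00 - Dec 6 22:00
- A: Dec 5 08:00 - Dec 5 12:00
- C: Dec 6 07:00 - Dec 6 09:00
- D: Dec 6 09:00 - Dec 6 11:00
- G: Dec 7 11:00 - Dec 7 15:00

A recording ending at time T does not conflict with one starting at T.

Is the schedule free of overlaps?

Sorted by start: A, B, C, D, E, F, G.
B starts after A ends — done with A.
C starts after B ends — done with B.
D starts exactly when C ends (back-to-back, no overlap) — done with C.
E starts after D ends — done with D.
F starts after E ends — done with E.
G starts after F ends.
Every pair is clear; the schedule has no overlaps.

Yes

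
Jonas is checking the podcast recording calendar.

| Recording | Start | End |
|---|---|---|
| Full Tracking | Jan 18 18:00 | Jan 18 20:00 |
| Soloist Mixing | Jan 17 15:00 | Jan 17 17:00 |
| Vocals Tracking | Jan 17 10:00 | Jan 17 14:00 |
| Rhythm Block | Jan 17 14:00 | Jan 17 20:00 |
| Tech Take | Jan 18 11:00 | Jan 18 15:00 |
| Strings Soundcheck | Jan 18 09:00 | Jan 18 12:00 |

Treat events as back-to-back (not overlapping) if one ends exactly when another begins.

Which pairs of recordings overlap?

Rhythm Block & Soloist Mixing, Strings Soundcheck & Tech Take

Two intervals overlap when each starts before the other ends.
Sorted by start: Vocals Tracking, Rhythm Block, Soloist Mixing, Strings Soundcheck, Tech Take, Full Tracking.
Rhythm Block starts exactly when Vocals Tracking ends (back-to-back, no overlap) — done with Vocals Tracking.
Soloist Mixing starts before Rhythm Block ends → Rhythm Block and Soloist Mixing overlap.
Strings Soundcheck starts after Rhythm Block ends — done with Rhythm Block.
Strings Soundcheck starts after Soloist Mixing ends — done with Soloist Mixing.
Tech Take starts before Strings Soundcheck ends → Strings Soundcheck and Tech Take overlap.
Full Tracking starts after Strings Soundcheck ends.
Full Tracking starts after Tech Take ends.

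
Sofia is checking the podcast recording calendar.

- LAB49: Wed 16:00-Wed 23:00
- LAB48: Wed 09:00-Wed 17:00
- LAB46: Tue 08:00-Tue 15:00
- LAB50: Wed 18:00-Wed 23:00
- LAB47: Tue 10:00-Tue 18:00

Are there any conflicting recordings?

Yes

Sorted by start: LAB46, LAB47, LAB48, LAB49, LAB50.
LAB47 starts before LAB46 ends → LAB46 and LAB47 overlap.
That's a conflict, so the schedule is not conflict-free.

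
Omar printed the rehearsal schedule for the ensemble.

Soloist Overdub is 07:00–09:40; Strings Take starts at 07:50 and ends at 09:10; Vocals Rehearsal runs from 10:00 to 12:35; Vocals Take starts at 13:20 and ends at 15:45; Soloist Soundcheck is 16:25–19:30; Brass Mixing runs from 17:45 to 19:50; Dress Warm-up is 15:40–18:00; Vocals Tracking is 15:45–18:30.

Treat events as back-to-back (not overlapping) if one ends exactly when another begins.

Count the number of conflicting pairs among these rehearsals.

8

Two intervals overlap when each starts before the other ends.
Sorted by start: Soloist Overdub, Strings Take, Vocals Rehearsal, Vocals Take, Dress Warm-up, Vocals Tracking, Soloist Soundcheck, Brass Mixing.
Strings Take starts before Soloist Overdub ends → Soloist Overdub and Strings Take overlap.
Vocals Rehearsal starts after Soloist Overdub ends, so nothing later overlaps Soloist Overdub either.
Vocals Rehearsal starts after Strings Take ends, so nothing later overlaps Strings Take either.
Vocals Take starts after Vocals Rehearsal ends, so nothing later overlaps Vocals Rehearsal either.
Dress Warm-up starts before Vocals Take ends → Vocals Take and Dress Warm-up overlap.
Vocals Tracking starts exactly when Vocals Take ends (back-to-back, no overlap), so nothing later overlaps Vocals Take either.
Vocals Tracking starts before Dress Warm-up ends → Dress Warm-up and Vocals Tracking overlap.
Soloist Soundcheck starts before Dress Warm-up ends → Dress Warm-up and Soloist Soundcheck overlap.
Brass Mixing starts before Dress Warm-up ends → Dress Warm-up and Brass Mixing overlap.
Soloist Soundcheck starts before Vocals Tracking ends → Vocals Tracking and Soloist Soundcheck overlap.
Brass Mixing starts before Vocals Tracking ends → Vocals Tracking and Brass Mixing overlap.
Brass Mixing starts before Soloist Soundcheck ends → Soloist Soundcheck and Brass Mixing overlap.
Overlapping pairs: Brass Mixing & Dress Warm-up, Brass Mixing & Soloist Soundcheck, Brass Mixing & Vocals Tracking, Dress Warm-up & Soloist Soundcheck, Dress Warm-up & Vocals Take, Dress Warm-up & Vocals Tracking, Soloist Overdub & Strings Take, Soloist Soundcheck & Vocals Tracking — 8 in total.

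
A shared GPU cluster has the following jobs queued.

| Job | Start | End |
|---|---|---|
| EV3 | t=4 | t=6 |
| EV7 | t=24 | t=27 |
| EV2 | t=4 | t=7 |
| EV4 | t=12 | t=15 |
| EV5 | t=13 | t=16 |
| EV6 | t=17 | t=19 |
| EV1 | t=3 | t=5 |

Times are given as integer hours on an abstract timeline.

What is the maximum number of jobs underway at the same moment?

3

Sweep the timeline, counting +1 at each start and −1 at each end (ends before starts at a tie):
t=3 start EV1 → 1
t=4 start EV2 → 2
t=4 start EV3 → 3
t=5 end EV1 → 2
t=6 end EV3 → 1
t=7 end EV2 → 0
t=12 start EV4 → 1
t=13 start EV5 → 2
t=15 end EV4 → 1
t=16 end EV5 → 0
t=17 start EV6 → 1
t=19 end EV6 → 0
t=24 start EV7 → 1
t=27 end EV7 → 0
Peak is 3, at t=4 (EV1, EV2, EV3).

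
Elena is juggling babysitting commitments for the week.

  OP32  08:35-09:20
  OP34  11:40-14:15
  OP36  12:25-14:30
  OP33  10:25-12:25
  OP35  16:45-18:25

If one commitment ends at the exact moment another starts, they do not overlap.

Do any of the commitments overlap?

Sorted by start: OP32, OP33, OP34, OP36, OP35.
OP33 starts after OP32 ends — done with OP32.
OP34 starts before OP33 ends → OP33 and OP34 overlap.
That's a conflict, so the schedule is not conflict-free.

Yes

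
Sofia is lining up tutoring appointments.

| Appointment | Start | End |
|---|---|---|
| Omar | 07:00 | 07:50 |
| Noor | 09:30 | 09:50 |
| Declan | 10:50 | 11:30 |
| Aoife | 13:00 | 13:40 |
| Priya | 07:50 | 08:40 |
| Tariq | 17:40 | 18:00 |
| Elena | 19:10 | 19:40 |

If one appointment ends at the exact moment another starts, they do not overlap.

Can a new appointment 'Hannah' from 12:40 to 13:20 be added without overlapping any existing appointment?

No — it overlaps Aoife

Omar: ends 07:50 at or before Hannah starts 12:40 → clear.
Priya: ends 08:40 at or before Hannah starts 12:40 → clear.
Noor: ends 09:50 at or before Hannah starts 12:40 → clear.
Declan: ends 11:30 at or before Hannah starts 12:40 → clear.
Aoife: starts 13:00 before Hannah ends 13:20, and ends 13:40 after Hannah starts 12:40 → overlap.
Tariq: starts 17:40 at or after Hannah ends 13:20 → clear.
Elena: starts 19:10 at or after Hannah ends 13:20 → clear.
Hannah overlaps Aoife.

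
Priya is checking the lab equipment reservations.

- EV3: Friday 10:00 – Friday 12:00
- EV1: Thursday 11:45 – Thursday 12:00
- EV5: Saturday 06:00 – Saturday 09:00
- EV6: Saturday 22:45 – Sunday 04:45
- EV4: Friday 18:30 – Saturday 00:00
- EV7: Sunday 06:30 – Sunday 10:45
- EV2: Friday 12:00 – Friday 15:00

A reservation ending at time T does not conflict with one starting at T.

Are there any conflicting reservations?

Two intervals overlap when each starts before the other ends.
Sorted by start: EV1, EV3, EV2, EV4, EV5, EV6, EV7.
EV3 starts after EV1 ends, so EV1 has no further overlaps.
EV2 starts exactly when EV3 ends (back-to-back, no overlap), so EV3 has no further overlaps.
EV4 starts after EV2 ends, so EV2 has no further overlaps.
EV5 starts after EV4 ends, so EV4 has no further overlaps.
EV6 starts after EV5 ends, so EV5 has no further overlaps.
EV7 starts after EV6 ends.
Every pair is clear; the schedule has no overlaps.

No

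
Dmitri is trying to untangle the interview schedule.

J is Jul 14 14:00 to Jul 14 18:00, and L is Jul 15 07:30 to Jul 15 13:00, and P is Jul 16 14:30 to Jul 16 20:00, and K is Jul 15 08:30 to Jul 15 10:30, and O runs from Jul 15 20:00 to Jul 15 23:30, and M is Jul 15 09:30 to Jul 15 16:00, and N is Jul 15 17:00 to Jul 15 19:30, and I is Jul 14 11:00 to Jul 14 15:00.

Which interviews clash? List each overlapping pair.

Check each pair: they overlap iff neither finishes before the other starts.
Sorted by start: I, J, L, K, M, N, O, P.
J starts before I ends → I and J overlap.
L starts after I ends; I is clear from here.
L starts after J ends; J is clear from here.
K starts before L ends → L and K overlap.
M starts before L ends → L and M overlap.
N starts after L ends; L is clear from here.
M starts before K ends → K and M overlap.
N starts after K ends; K is clear from here.
N starts after M ends; M is clear from here.
O starts after N ends; N is clear from here.
P starts after O ends.

I & J, K & L, K & M, L & M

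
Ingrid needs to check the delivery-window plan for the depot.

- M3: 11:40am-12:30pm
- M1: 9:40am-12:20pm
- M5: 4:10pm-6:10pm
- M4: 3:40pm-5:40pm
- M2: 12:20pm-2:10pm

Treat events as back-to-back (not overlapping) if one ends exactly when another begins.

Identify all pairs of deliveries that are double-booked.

M1 & M3, M2 & M3, M4 & M5

Check each pair: they overlap iff neither finishes before the other starts.
Sorted by start: M1, M3, M2, M4, M5.
M3 starts before M1 ends → M1 and M3 overlap.
M2 starts exactly when M1 ends (back-to-back, no overlap); M1 is clear from here.
M2 starts before M3 ends → M3 and M2 overlap.
M4 starts after M3 ends; M3 is clear from here.
M4 starts after M2 ends; M2 is clear from here.
M5 starts before M4 ends → M4 and M5 overlap.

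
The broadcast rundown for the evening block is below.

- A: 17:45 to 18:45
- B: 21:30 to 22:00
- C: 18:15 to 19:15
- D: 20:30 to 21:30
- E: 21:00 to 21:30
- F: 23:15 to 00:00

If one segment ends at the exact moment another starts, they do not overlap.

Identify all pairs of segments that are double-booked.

Sorted by start: A, C, D, E, B, F.
C starts before A ends → A and C overlap.
D starts after A ends — done with A.
D starts after C ends — done with C.
E starts before D ends → D and E overlap.
B starts exactly when D ends (back-to-back, no overlap) — done with D.
B starts exactly when E ends (back-to-back, no overlap) — done with E.
F starts after B ends.

A & C, D & E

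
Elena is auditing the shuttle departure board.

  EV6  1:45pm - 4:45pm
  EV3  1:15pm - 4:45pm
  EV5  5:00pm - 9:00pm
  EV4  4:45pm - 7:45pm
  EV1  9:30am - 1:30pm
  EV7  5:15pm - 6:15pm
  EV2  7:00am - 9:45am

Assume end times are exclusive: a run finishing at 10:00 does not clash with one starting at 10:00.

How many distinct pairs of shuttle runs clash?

Sorted by start: EV2, EV1, EV3, EV6, EV4, EV5, EV7.
EV1 starts before EV2 ends → EV2 and EV1 overlap.
EV3 starts after EV2 ends — done with EV2.
EV3 starts before EV1 ends → EV1 and EV3 overlap.
EV6 starts after EV1 ends — done with EV1.
EV6 starts before EV3 ends → EV3 and EV6 overlap.
EV4 starts exactly when EV3 ends (back-to-back, no overlap) — done with EV3.
EV4 starts exactly when EV6 ends (back-to-back, no overlap) — done with EV6.
EV5 starts before EV4 ends → EV4 and EV5 overlap.
EV7 starts before EV4 ends → EV4 and EV7 overlap.
EV7 starts before EV5 ends → EV5 and EV7 overlap.
Overlapping pairs: EV1 & EV2, EV1 & EV3, EV3 & EV6, EV4 & EV5, EV4 & EV7, EV5 & EV7 — 6 in total.

6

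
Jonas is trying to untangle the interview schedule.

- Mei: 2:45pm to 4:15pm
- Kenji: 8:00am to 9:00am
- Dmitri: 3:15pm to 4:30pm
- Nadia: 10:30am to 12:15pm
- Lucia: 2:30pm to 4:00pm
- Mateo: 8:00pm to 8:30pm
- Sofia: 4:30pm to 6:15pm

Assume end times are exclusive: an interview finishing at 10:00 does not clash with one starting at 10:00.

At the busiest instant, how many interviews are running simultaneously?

3

Walk through starts and ends in time order (an end at T is processed before a start at T):
8:00am start Kenji → 1
9:00am end Kenji → 0
10:30am start Nadia → 1
12:15pm end Nadia → 0
2:30pm start Lucia → 1
2:45pm start Mei → 2
3:15pm start Dmitri → 3
4:00pm end Lucia → 2
4:15pm end Mei → 1
4:30pm end Dmitri → 0
4:30pm start Sofia → 1
6:15pm end Sofia → 0
8:00pm start Mateo → 1
8:30pm end Mateo → 0
Peak is 3, at 3:15pm (Dmitri, Lucia, Mei).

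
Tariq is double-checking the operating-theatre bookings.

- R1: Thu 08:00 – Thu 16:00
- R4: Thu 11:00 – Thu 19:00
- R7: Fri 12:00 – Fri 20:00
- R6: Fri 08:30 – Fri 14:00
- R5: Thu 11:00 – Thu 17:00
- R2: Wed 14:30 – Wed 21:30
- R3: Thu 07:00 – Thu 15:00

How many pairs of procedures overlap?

Sorted by start: R2, R3, R1, R4, R5, R6, R7.
R3 starts after R2 ends, so nothing later overlaps R2 either.
R1 starts before R3 ends → R3 and R1 overlap.
R4 starts before R3 ends → R3 and R4 overlap.
R5 starts before R3 ends → R3 and R5 overlap.
R6 starts after R3 ends, so nothing later overlaps R3 either.
R4 starts before R1 ends → R1 and R4 overlap.
R5 starts before R1 ends → R1 and R5 overlap.
R6 starts after R1 ends, so nothing later overlaps R1 either.
R5 starts before R4 ends → R4 and R5 overlap.
R6 starts after R4 ends, so nothing later overlaps R4 either.
R6 starts after R5 ends, so nothing later overlaps R5 either.
R7 starts before R6 ends → R6 and R7 overlap.
Overlapping pairs: R1 & R3, R1 & R4, R1 & R5, R3 & R4, R3 & R5, R4 & R5, R6 & R7 — 7 in total.

7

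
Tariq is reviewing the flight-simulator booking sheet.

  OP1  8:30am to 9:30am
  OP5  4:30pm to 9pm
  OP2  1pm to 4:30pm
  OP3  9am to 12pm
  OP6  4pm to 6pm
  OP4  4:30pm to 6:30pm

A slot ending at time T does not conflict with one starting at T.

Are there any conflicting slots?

Yes

Check each pair: they overlap iff neither finishes before the other starts.
Sorted by start: OP1, OP3, OP2, OP6, OP4, OP5.
OP3 starts before OP1 ends → OP1 and OP3 overlap.
That's a conflict, so the schedule is not conflict-free.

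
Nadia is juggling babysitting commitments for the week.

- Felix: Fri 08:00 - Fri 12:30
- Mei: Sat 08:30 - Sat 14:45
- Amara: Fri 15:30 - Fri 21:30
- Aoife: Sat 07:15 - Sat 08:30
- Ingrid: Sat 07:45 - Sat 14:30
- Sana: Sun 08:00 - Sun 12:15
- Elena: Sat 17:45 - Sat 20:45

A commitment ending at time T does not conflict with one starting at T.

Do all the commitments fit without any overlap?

No

Check each pair: they overlap iff neither finishes before the other starts.
Sorted by start: Felix, Amara, Aoife, Ingrid, Mei, Elena, Sana.
Amara starts after Felix ends, so nothing later overlaps Felix either.
Aoife starts after Amara ends, so nothing later overlaps Amara either.
Ingrid starts before Aoife ends → Aoife and Ingrid overlap.
That's a conflict, so the schedule is not conflict-free.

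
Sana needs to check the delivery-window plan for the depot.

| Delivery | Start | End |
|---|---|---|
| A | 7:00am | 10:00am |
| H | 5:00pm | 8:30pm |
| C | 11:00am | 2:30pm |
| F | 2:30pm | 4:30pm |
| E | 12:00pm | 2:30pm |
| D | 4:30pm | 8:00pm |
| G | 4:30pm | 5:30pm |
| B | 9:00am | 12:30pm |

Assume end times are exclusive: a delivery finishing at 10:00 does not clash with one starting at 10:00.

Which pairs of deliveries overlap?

Sorted by start: A, B, C, E, F, D, G, H.
B starts before A ends → A and B overlap.
C starts after A ends — done with A.
C starts before B ends → B and C overlap.
E starts before B ends → B and E overlap.
F starts after B ends — done with B.
E starts before C ends → C and E overlap.
F starts exactly when C ends (back-to-back, no overlap) — done with C.
F starts exactly when E ends (back-to-back, no overlap) — done with E.
D starts exactly when F ends (back-to-back, no overlap) — done with F.
G starts before D ends → D and G overlap.
H starts before D ends → D and H overlap.
H starts before G ends → G and H overlap.

A & B, B & C, B & E, C & E, D & G, D & H, G & H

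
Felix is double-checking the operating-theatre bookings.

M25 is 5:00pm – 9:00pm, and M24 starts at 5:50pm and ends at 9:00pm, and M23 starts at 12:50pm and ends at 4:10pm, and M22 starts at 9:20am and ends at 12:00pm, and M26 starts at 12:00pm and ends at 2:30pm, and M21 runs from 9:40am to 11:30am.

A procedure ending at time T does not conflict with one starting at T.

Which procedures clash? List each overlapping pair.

M21 & M22, M23 & M26, M24 & M25

Two intervals overlap when each starts before the other ends.
Sorted by start: M22, M21, M26, M23, M25, M24.
M21 starts before M22 ends → M22 and M21 overlap.
M26 starts exactly when M22 ends (back-to-back, no overlap); M22 is clear from here.
M26 starts after M21 ends; M21 is clear from here.
M23 starts before M26 ends → M26 and M23 overlap.
M25 starts after M26 ends; M26 is clear from here.
M25 starts after M23 ends; M23 is clear from here.
M24 starts before M25 ends → M25 and M24 overlap.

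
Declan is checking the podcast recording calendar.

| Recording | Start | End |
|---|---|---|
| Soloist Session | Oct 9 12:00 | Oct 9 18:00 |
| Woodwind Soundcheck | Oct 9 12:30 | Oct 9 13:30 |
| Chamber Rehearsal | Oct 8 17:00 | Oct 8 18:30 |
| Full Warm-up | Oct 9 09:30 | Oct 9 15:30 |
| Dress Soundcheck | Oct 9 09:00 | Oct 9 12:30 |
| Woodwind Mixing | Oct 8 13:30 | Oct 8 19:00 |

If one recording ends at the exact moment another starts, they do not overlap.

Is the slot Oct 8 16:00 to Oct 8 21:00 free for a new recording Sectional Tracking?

No — it overlaps Chamber Rehearsal, Woodwind Mixing

Woodwind Mixing: starts Oct 8 13:30 before Sectional Tracking ends Oct 8 21:00, and ends Oct 8 19:00 after Sectional Tracking starts Oct 8 16:00 → overlap.
Chamber Rehearsal: starts Oct 8 17:00 before Sectional Tracking ends Oct 8 21:00, and ends Oct 8 18:30 after Sectional Tracking starts Oct 8 16:00 → overlap.
Dress Soundcheck: starts Oct 9 09:00 at or after Sectional Tracking ends Oct 8 21:00 → clear.
Full Warm-up: starts Oct 9 09:30 at or after Sectional Tracking ends Oct 8 21:00 → clear.
Soloist Session: starts Oct 9 12:00 at or after Sectional Tracking ends Oct 8 21:00 → clear.
Woodwind Soundcheck: starts Oct 9 12:30 at or after Sectional Tracking ends Oct 8 21:00 → clear.
Sectional Tracking overlaps Woodwind Mixing, Chamber Rehearsal.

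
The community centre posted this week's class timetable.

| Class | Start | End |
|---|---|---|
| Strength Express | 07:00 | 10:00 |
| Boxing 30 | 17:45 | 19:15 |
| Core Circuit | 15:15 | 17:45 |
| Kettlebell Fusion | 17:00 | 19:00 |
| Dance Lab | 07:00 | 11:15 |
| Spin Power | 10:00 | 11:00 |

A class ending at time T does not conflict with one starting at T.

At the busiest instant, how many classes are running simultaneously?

2

Sweep the timeline, counting +1 at each start and −1 at each end (ends before starts at a tie):
07:00 start Dance Lab → 1
07:00 start Strength Express → 2
10:00 end Strength Express → 1
10:00 start Spin Power → 2
11:00 end Spin Power → 1
11:15 end Dance Lab → 0
15:15 start Core Circuit → 1
17:00 start Kettlebell Fusion → 2
17:45 end Core Circuit → 1
17:45 start Boxing 30 → 2
19:00 end Kettlebell Fusion → 1
19:15 end Boxing 30 → 0
Peak is 2, at 07:00 (Dance Lab, Strength Express).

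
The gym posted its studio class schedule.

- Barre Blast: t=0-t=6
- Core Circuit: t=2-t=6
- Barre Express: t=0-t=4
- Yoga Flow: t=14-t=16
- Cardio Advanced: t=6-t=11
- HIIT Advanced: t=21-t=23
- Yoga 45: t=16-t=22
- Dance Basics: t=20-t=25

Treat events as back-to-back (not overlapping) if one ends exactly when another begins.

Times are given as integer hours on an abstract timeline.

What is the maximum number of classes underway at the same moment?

3

Sweep the timeline, counting +1 at each start and −1 at each end (ends before starts at a tie):
t=0 start Barre Blast → 1
t=0 start Barre Express → 2
t=2 start Core Circuit → 3
t=4 end Barre Express → 2
t=6 end Barre Blast → 1
t=6 end Core Circuit → 0
t=6 start Cardio Advanced → 1
t=11 end Cardio Advanced → 0
t=14 start Yoga Flow → 1
t=16 end Yoga Flow → 0
t=16 start Yoga 45 → 1
t=20 start Dance Basics → 2
t=21 start HIIT Advanced → 3
t=22 end Yoga 45 → 2
t=23 end HIIT Advanced → 1
t=25 end Dance Basics → 0
Peak is 3, at t=2 (Barre Blast, Barre Express, Core Circuit).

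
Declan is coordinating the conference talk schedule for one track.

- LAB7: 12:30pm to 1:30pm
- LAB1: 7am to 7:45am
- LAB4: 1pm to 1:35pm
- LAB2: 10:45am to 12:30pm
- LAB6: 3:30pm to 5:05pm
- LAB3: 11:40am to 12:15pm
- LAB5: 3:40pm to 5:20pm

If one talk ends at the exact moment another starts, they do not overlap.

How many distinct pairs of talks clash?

3

Check each pair: they overlap iff neither finishes before the other starts.
Sorted by start: LAB1, LAB2, LAB3, LAB7, LAB4, LAB6, LAB5.
LAB2 starts after LAB1 ends, so LAB1 has no further overlaps.
LAB3 starts before LAB2 ends → LAB2 and LAB3 overlap.
LAB7 starts exactly when LAB2 ends (back-to-back, no overlap), so LAB2 has no further overlaps.
LAB7 starts after LAB3 ends, so LAB3 has no further overlaps.
LAB4 starts before LAB7 ends → LAB7 and LAB4 overlap.
LAB6 starts after LAB7 ends, so LAB7 has no further overlaps.
LAB6 starts after LAB4 ends, so LAB4 has no further overlaps.
LAB5 starts before LAB6 ends → LAB6 and LAB5 overlap.
Overlapping pairs: LAB2 & LAB3, LAB4 & LAB7, LAB5 & LAB6 — 3 in total.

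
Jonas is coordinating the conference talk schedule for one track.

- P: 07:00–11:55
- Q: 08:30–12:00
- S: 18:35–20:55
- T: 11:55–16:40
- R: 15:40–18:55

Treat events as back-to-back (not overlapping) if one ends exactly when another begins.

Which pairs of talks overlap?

Two intervals overlap when each starts before the other ends.
Sorted by start: P, Q, T, R, S.
Q starts before P ends → P and Q overlap.
T starts exactly when P ends (back-to-back, no overlap) — done with P.
T starts before Q ends → Q and T overlap.
R starts after Q ends — done with Q.
R starts before T ends → T and R overlap.
S starts after T ends.
S starts before R ends → R and S overlap.

P & Q, Q & T, R & S, R & T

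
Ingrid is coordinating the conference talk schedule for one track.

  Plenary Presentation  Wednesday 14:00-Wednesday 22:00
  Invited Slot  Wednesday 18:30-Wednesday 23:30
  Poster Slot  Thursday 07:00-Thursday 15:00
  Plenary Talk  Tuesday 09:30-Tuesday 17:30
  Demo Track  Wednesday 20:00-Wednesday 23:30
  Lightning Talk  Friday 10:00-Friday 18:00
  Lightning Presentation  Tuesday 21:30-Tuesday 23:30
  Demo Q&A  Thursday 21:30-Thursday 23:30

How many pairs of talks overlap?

3

Sorted by start: Plenary Talk, Lightning Presentation, Plenary Presentation, Invited Slot, Demo Track, Poster Slot, Demo Q&A, Lightning Talk.
Lightning Presentation starts after Plenary Talk ends, so Plenary Talk has no further overlaps.
Plenary Presentation starts after Lightning Presentation ends, so Lightning Presentation has no further overlaps.
Invited Slot starts before Plenary Presentation ends → Plenary Presentation and Invited Slot overlap.
Demo Track starts before Plenary Presentation ends → Plenary Presentation and Demo Track overlap.
Poster Slot starts after Plenary Presentation ends, so Plenary Presentation has no further overlaps.
Demo Track starts before Invited Slot ends → Invited Slot and Demo Track overlap.
Poster Slot starts after Invited Slot ends, so Invited Slot has no further overlaps.
Poster Slot starts after Demo Track ends, so Demo Track has no further overlaps.
Demo Q&A starts after Poster Slot ends, so Poster Slot has no further overlaps.
Lightning Talk starts after Demo Q&A ends.
Overlapping pairs: Demo Track & Invited Slot, Demo Track & Plenary Presentation, Invited Slot & Plenary Presentation — 3 in total.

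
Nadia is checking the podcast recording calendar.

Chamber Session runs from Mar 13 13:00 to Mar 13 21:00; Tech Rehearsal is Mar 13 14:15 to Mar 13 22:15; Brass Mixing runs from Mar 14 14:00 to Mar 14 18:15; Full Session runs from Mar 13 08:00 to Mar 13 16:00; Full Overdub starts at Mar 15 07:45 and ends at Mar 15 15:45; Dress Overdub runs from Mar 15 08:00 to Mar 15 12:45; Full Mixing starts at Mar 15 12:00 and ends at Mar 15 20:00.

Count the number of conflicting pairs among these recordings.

6

Sorted by start: Full Session, Chamber Session, Tech Rehearsal, Brass Mixing, Full Overdub, Dress Overdub, Full Mixing.
Chamber Session starts before Full Session ends → Full Session and Chamber Session overlap.
Tech Rehearsal starts before Full Session ends → Full Session and Tech Rehearsal overlap.
Brass Mixing starts after Full Session ends; Full Session is clear from here.
Tech Rehearsal starts before Chamber Session ends → Chamber Session and Tech Rehearsal overlap.
Brass Mixing starts after Chamber Session ends; Chamber Session is clear from here.
Brass Mixing starts after Tech Rehearsal ends; Tech Rehearsal is clear from here.
Full Overdub starts after Brass Mixing ends; Brass Mixing is clear from here.
Dress Overdub starts before Full Overdub ends → Full Overdub and Dress Overdub overlap.
Full Mixing starts before Full Overdub ends → Full Overdub and Full Mixing overlap.
Full Mixing starts before Dress Overdub ends → Dress Overdub and Full Mixing overlap.
Overlapping pairs: Chamber Session & Full Session, Chamber Session & Tech Rehearsal, Dress Overdub & Full Mixing, Dress Overdub & Full Overdub, Full Mixing & Full Overdub, Full Session & Tech Rehearsal — 6 in total.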